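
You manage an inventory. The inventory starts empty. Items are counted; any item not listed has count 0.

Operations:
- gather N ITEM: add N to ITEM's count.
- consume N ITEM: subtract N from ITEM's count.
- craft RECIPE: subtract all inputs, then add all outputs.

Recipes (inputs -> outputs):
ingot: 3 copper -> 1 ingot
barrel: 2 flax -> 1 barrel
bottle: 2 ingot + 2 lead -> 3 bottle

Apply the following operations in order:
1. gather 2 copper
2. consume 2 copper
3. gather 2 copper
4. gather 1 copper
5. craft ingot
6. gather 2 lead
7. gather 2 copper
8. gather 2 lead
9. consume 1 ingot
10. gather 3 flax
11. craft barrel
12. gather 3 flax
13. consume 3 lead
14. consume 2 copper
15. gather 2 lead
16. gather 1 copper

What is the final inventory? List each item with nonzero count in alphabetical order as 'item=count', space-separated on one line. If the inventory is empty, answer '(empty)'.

After 1 (gather 2 copper): copper=2
After 2 (consume 2 copper): (empty)
After 3 (gather 2 copper): copper=2
After 4 (gather 1 copper): copper=3
After 5 (craft ingot): ingot=1
After 6 (gather 2 lead): ingot=1 lead=2
After 7 (gather 2 copper): copper=2 ingot=1 lead=2
After 8 (gather 2 lead): copper=2 ingot=1 lead=4
After 9 (consume 1 ingot): copper=2 lead=4
After 10 (gather 3 flax): copper=2 flax=3 lead=4
After 11 (craft barrel): barrel=1 copper=2 flax=1 lead=4
After 12 (gather 3 flax): barrel=1 copper=2 flax=4 lead=4
After 13 (consume 3 lead): barrel=1 copper=2 flax=4 lead=1
After 14 (consume 2 copper): barrel=1 flax=4 lead=1
After 15 (gather 2 lead): barrel=1 flax=4 lead=3
After 16 (gather 1 copper): barrel=1 copper=1 flax=4 lead=3

Answer: barrel=1 copper=1 flax=4 lead=3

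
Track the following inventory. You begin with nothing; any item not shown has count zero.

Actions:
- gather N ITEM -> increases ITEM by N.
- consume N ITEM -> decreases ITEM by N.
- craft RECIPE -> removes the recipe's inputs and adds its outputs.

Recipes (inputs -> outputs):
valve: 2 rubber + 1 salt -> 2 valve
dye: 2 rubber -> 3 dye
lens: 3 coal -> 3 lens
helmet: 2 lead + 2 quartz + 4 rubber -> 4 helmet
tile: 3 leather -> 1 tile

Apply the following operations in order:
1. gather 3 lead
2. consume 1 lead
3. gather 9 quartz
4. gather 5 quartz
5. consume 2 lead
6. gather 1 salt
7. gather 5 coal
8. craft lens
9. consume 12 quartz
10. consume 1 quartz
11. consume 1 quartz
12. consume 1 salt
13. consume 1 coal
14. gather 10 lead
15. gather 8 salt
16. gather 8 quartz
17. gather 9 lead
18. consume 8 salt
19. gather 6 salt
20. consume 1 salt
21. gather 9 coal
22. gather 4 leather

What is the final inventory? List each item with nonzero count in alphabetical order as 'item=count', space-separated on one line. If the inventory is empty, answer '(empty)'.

Answer: coal=10 lead=19 leather=4 lens=3 quartz=8 salt=5

Derivation:
After 1 (gather 3 lead): lead=3
After 2 (consume 1 lead): lead=2
After 3 (gather 9 quartz): lead=2 quartz=9
After 4 (gather 5 quartz): lead=2 quartz=14
After 5 (consume 2 lead): quartz=14
After 6 (gather 1 salt): quartz=14 salt=1
After 7 (gather 5 coal): coal=5 quartz=14 salt=1
After 8 (craft lens): coal=2 lens=3 quartz=14 salt=1
After 9 (consume 12 quartz): coal=2 lens=3 quartz=2 salt=1
After 10 (consume 1 quartz): coal=2 lens=3 quartz=1 salt=1
After 11 (consume 1 quartz): coal=2 lens=3 salt=1
After 12 (consume 1 salt): coal=2 lens=3
After 13 (consume 1 coal): coal=1 lens=3
After 14 (gather 10 lead): coal=1 lead=10 lens=3
After 15 (gather 8 salt): coal=1 lead=10 lens=3 salt=8
After 16 (gather 8 quartz): coal=1 lead=10 lens=3 quartz=8 salt=8
After 17 (gather 9 lead): coal=1 lead=19 lens=3 quartz=8 salt=8
After 18 (consume 8 salt): coal=1 lead=19 lens=3 quartz=8
After 19 (gather 6 salt): coal=1 lead=19 lens=3 quartz=8 salt=6
After 20 (consume 1 salt): coal=1 lead=19 lens=3 quartz=8 salt=5
After 21 (gather 9 coal): coal=10 lead=19 lens=3 quartz=8 salt=5
After 22 (gather 4 leather): coal=10 lead=19 leather=4 lens=3 quartz=8 salt=5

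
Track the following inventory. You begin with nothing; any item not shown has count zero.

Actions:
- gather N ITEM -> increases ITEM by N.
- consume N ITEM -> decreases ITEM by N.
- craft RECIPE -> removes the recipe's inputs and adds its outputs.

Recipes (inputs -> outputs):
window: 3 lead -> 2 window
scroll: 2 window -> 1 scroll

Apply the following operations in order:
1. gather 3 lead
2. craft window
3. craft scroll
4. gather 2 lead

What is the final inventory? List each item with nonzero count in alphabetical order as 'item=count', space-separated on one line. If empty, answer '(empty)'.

Answer: lead=2 scroll=1

Derivation:
After 1 (gather 3 lead): lead=3
After 2 (craft window): window=2
After 3 (craft scroll): scroll=1
After 4 (gather 2 lead): lead=2 scroll=1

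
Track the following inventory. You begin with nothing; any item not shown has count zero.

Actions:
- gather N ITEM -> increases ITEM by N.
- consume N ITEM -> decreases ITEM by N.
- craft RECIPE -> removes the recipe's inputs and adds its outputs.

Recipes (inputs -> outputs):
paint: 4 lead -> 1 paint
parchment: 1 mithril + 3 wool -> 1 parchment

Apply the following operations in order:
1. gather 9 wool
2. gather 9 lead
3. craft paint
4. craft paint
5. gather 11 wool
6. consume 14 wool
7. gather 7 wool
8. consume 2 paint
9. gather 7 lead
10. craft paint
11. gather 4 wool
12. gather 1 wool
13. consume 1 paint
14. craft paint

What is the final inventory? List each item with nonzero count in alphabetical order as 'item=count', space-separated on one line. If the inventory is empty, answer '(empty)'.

After 1 (gather 9 wool): wool=9
After 2 (gather 9 lead): lead=9 wool=9
After 3 (craft paint): lead=5 paint=1 wool=9
After 4 (craft paint): lead=1 paint=2 wool=9
After 5 (gather 11 wool): lead=1 paint=2 wool=20
After 6 (consume 14 wool): lead=1 paint=2 wool=6
After 7 (gather 7 wool): lead=1 paint=2 wool=13
After 8 (consume 2 paint): lead=1 wool=13
After 9 (gather 7 lead): lead=8 wool=13
After 10 (craft paint): lead=4 paint=1 wool=13
After 11 (gather 4 wool): lead=4 paint=1 wool=17
After 12 (gather 1 wool): lead=4 paint=1 wool=18
After 13 (consume 1 paint): lead=4 wool=18
After 14 (craft paint): paint=1 wool=18

Answer: paint=1 wool=18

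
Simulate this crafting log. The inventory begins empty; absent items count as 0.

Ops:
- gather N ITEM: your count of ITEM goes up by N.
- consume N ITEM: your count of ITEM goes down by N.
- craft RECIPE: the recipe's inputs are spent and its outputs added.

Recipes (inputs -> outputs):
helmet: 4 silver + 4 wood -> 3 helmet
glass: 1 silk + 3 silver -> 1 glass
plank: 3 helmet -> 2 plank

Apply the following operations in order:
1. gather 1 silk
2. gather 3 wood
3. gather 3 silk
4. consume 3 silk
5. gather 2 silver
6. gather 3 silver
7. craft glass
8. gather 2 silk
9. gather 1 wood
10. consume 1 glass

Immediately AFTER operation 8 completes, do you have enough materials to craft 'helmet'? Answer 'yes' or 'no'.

Answer: no

Derivation:
After 1 (gather 1 silk): silk=1
After 2 (gather 3 wood): silk=1 wood=3
After 3 (gather 3 silk): silk=4 wood=3
After 4 (consume 3 silk): silk=1 wood=3
After 5 (gather 2 silver): silk=1 silver=2 wood=3
After 6 (gather 3 silver): silk=1 silver=5 wood=3
After 7 (craft glass): glass=1 silver=2 wood=3
After 8 (gather 2 silk): glass=1 silk=2 silver=2 wood=3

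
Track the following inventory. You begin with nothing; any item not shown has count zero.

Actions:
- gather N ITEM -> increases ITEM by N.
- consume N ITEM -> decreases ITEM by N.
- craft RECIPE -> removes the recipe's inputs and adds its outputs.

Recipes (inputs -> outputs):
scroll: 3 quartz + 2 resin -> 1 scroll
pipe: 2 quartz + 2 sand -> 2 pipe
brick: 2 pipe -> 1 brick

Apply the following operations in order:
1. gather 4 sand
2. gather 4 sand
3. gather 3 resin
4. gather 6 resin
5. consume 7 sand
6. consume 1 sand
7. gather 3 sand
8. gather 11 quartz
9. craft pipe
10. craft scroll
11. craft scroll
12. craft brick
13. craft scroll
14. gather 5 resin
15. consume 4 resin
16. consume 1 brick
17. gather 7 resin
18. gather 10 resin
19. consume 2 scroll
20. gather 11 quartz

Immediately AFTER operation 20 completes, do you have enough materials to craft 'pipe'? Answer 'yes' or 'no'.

After 1 (gather 4 sand): sand=4
After 2 (gather 4 sand): sand=8
After 3 (gather 3 resin): resin=3 sand=8
After 4 (gather 6 resin): resin=9 sand=8
After 5 (consume 7 sand): resin=9 sand=1
After 6 (consume 1 sand): resin=9
After 7 (gather 3 sand): resin=9 sand=3
After 8 (gather 11 quartz): quartz=11 resin=9 sand=3
After 9 (craft pipe): pipe=2 quartz=9 resin=9 sand=1
After 10 (craft scroll): pipe=2 quartz=6 resin=7 sand=1 scroll=1
After 11 (craft scroll): pipe=2 quartz=3 resin=5 sand=1 scroll=2
After 12 (craft brick): brick=1 quartz=3 resin=5 sand=1 scroll=2
After 13 (craft scroll): brick=1 resin=3 sand=1 scroll=3
After 14 (gather 5 resin): brick=1 resin=8 sand=1 scroll=3
After 15 (consume 4 resin): brick=1 resin=4 sand=1 scroll=3
After 16 (consume 1 brick): resin=4 sand=1 scroll=3
After 17 (gather 7 resin): resin=11 sand=1 scroll=3
After 18 (gather 10 resin): resin=21 sand=1 scroll=3
After 19 (consume 2 scroll): resin=21 sand=1 scroll=1
After 20 (gather 11 quartz): quartz=11 resin=21 sand=1 scroll=1

Answer: no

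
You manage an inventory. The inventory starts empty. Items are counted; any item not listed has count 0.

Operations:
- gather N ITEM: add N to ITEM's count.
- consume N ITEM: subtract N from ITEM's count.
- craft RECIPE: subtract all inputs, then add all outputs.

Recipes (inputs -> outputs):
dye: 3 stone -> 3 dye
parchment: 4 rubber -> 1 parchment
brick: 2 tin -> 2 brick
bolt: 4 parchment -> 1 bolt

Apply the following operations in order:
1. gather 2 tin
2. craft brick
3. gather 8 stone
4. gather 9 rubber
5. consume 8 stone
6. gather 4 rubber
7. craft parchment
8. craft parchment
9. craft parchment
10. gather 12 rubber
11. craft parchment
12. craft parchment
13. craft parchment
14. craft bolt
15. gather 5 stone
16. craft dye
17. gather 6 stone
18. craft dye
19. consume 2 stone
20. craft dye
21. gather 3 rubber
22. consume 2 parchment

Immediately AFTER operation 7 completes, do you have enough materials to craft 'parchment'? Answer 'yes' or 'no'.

Answer: yes

Derivation:
After 1 (gather 2 tin): tin=2
After 2 (craft brick): brick=2
After 3 (gather 8 stone): brick=2 stone=8
After 4 (gather 9 rubber): brick=2 rubber=9 stone=8
After 5 (consume 8 stone): brick=2 rubber=9
After 6 (gather 4 rubber): brick=2 rubber=13
After 7 (craft parchment): brick=2 parchment=1 rubber=9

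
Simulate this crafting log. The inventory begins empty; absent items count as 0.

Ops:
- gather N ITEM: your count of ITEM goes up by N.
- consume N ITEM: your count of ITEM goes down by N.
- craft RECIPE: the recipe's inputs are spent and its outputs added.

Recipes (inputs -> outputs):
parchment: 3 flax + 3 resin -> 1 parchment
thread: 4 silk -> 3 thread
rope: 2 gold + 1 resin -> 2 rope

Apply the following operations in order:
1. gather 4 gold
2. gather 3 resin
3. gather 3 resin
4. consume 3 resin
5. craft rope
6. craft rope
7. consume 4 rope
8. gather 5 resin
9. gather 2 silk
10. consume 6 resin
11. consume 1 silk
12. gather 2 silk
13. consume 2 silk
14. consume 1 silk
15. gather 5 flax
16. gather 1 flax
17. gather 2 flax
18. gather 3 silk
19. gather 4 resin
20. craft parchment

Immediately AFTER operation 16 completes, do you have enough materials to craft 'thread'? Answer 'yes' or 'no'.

After 1 (gather 4 gold): gold=4
After 2 (gather 3 resin): gold=4 resin=3
After 3 (gather 3 resin): gold=4 resin=6
After 4 (consume 3 resin): gold=4 resin=3
After 5 (craft rope): gold=2 resin=2 rope=2
After 6 (craft rope): resin=1 rope=4
After 7 (consume 4 rope): resin=1
After 8 (gather 5 resin): resin=6
After 9 (gather 2 silk): resin=6 silk=2
After 10 (consume 6 resin): silk=2
After 11 (consume 1 silk): silk=1
After 12 (gather 2 silk): silk=3
After 13 (consume 2 silk): silk=1
After 14 (consume 1 silk): (empty)
After 15 (gather 5 flax): flax=5
After 16 (gather 1 flax): flax=6

Answer: no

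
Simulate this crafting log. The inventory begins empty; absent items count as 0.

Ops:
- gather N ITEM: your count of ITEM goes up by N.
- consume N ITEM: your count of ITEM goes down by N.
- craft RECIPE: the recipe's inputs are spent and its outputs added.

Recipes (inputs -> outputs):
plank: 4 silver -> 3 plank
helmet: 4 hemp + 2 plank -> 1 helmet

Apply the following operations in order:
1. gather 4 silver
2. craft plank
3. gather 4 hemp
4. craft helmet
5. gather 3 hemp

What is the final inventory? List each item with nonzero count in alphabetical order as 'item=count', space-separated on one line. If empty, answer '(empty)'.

After 1 (gather 4 silver): silver=4
After 2 (craft plank): plank=3
After 3 (gather 4 hemp): hemp=4 plank=3
After 4 (craft helmet): helmet=1 plank=1
After 5 (gather 3 hemp): helmet=1 hemp=3 plank=1

Answer: helmet=1 hemp=3 plank=1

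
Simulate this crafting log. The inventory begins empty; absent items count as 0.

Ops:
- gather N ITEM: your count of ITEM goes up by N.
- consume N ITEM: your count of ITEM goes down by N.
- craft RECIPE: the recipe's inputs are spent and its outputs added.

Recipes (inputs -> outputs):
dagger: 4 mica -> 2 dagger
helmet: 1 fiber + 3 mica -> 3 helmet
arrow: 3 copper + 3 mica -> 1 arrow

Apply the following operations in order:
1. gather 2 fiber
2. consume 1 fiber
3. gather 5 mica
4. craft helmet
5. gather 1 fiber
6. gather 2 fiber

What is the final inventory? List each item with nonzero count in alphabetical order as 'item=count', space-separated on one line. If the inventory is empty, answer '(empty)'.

After 1 (gather 2 fiber): fiber=2
After 2 (consume 1 fiber): fiber=1
After 3 (gather 5 mica): fiber=1 mica=5
After 4 (craft helmet): helmet=3 mica=2
After 5 (gather 1 fiber): fiber=1 helmet=3 mica=2
After 6 (gather 2 fiber): fiber=3 helmet=3 mica=2

Answer: fiber=3 helmet=3 mica=2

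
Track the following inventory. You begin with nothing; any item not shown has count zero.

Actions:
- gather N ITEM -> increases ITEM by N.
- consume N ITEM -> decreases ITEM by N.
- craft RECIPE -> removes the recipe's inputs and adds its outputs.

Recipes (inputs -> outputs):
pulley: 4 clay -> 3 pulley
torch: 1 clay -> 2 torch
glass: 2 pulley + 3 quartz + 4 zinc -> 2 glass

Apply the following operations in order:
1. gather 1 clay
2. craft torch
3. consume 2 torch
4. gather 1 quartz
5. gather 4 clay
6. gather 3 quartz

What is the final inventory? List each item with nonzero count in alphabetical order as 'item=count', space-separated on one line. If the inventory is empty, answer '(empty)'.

After 1 (gather 1 clay): clay=1
After 2 (craft torch): torch=2
After 3 (consume 2 torch): (empty)
After 4 (gather 1 quartz): quartz=1
After 5 (gather 4 clay): clay=4 quartz=1
After 6 (gather 3 quartz): clay=4 quartz=4

Answer: clay=4 quartz=4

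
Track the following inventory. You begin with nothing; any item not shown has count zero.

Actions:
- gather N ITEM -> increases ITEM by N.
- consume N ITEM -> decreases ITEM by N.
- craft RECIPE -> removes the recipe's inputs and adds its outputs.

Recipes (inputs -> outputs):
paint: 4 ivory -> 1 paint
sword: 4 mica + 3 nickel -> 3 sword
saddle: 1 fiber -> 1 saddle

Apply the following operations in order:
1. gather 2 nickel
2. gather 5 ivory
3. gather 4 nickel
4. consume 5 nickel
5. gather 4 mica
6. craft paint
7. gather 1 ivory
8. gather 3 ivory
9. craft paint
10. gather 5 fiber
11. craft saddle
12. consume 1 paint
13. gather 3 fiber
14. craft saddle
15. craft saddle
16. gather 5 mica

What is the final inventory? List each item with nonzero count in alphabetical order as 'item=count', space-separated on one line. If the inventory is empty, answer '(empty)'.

After 1 (gather 2 nickel): nickel=2
After 2 (gather 5 ivory): ivory=5 nickel=2
After 3 (gather 4 nickel): ivory=5 nickel=6
After 4 (consume 5 nickel): ivory=5 nickel=1
After 5 (gather 4 mica): ivory=5 mica=4 nickel=1
After 6 (craft paint): ivory=1 mica=4 nickel=1 paint=1
After 7 (gather 1 ivory): ivory=2 mica=4 nickel=1 paint=1
After 8 (gather 3 ivory): ivory=5 mica=4 nickel=1 paint=1
After 9 (craft paint): ivory=1 mica=4 nickel=1 paint=2
After 10 (gather 5 fiber): fiber=5 ivory=1 mica=4 nickel=1 paint=2
After 11 (craft saddle): fiber=4 ivory=1 mica=4 nickel=1 paint=2 saddle=1
After 12 (consume 1 paint): fiber=4 ivory=1 mica=4 nickel=1 paint=1 saddle=1
After 13 (gather 3 fiber): fiber=7 ivory=1 mica=4 nickel=1 paint=1 saddle=1
After 14 (craft saddle): fiber=6 ivory=1 mica=4 nickel=1 paint=1 saddle=2
After 15 (craft saddle): fiber=5 ivory=1 mica=4 nickel=1 paint=1 saddle=3
After 16 (gather 5 mica): fiber=5 ivory=1 mica=9 nickel=1 paint=1 saddle=3

Answer: fiber=5 ivory=1 mica=9 nickel=1 paint=1 saddle=3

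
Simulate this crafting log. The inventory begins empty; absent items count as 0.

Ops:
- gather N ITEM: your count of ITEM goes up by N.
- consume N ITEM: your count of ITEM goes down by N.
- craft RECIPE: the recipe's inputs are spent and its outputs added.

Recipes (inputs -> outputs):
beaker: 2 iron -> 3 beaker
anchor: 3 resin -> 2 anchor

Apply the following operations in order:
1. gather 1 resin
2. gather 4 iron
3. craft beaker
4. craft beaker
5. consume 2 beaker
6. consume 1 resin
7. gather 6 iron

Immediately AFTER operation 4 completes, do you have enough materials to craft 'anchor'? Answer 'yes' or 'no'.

After 1 (gather 1 resin): resin=1
After 2 (gather 4 iron): iron=4 resin=1
After 3 (craft beaker): beaker=3 iron=2 resin=1
After 4 (craft beaker): beaker=6 resin=1

Answer: no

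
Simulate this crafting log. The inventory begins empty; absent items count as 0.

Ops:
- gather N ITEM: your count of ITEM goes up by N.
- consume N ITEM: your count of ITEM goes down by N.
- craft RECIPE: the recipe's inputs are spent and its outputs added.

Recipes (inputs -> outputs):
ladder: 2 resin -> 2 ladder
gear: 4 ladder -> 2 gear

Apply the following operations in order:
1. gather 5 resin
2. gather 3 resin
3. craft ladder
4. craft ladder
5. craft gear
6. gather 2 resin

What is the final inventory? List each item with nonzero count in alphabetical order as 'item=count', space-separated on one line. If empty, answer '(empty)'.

After 1 (gather 5 resin): resin=5
After 2 (gather 3 resin): resin=8
After 3 (craft ladder): ladder=2 resin=6
After 4 (craft ladder): ladder=4 resin=4
After 5 (craft gear): gear=2 resin=4
After 6 (gather 2 resin): gear=2 resin=6

Answer: gear=2 resin=6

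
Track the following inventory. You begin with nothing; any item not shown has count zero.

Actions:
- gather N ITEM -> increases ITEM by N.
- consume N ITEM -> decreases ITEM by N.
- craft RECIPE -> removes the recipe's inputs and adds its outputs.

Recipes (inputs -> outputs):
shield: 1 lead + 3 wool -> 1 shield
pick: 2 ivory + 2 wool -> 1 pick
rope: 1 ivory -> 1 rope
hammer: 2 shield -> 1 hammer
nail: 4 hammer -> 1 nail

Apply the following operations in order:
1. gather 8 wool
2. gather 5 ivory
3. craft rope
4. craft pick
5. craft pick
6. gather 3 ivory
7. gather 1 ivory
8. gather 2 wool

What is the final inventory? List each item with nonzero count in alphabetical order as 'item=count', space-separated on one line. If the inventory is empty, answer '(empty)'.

Answer: ivory=4 pick=2 rope=1 wool=6

Derivation:
After 1 (gather 8 wool): wool=8
After 2 (gather 5 ivory): ivory=5 wool=8
After 3 (craft rope): ivory=4 rope=1 wool=8
After 4 (craft pick): ivory=2 pick=1 rope=1 wool=6
After 5 (craft pick): pick=2 rope=1 wool=4
After 6 (gather 3 ivory): ivory=3 pick=2 rope=1 wool=4
After 7 (gather 1 ivory): ivory=4 pick=2 rope=1 wool=4
After 8 (gather 2 wool): ivory=4 pick=2 rope=1 wool=6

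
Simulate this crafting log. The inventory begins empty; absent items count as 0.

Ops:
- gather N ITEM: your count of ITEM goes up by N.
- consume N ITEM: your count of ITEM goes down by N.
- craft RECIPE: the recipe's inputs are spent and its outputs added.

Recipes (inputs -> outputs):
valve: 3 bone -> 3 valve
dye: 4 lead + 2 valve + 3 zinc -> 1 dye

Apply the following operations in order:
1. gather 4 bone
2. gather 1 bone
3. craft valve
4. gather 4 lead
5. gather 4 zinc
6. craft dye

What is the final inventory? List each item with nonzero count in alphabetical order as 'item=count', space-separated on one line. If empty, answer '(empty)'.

Answer: bone=2 dye=1 valve=1 zinc=1

Derivation:
After 1 (gather 4 bone): bone=4
After 2 (gather 1 bone): bone=5
After 3 (craft valve): bone=2 valve=3
After 4 (gather 4 lead): bone=2 lead=4 valve=3
After 5 (gather 4 zinc): bone=2 lead=4 valve=3 zinc=4
After 6 (craft dye): bone=2 dye=1 valve=1 zinc=1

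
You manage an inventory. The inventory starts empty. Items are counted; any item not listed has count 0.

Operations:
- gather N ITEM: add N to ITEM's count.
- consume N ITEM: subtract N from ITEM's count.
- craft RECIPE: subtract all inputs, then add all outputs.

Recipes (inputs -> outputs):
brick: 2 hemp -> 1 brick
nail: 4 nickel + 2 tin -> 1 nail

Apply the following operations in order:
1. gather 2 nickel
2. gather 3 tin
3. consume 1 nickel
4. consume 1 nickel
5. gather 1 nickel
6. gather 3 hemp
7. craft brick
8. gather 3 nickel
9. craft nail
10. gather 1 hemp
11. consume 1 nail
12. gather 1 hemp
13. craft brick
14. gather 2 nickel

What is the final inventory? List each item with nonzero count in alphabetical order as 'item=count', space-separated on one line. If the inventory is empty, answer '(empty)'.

Answer: brick=2 hemp=1 nickel=2 tin=1

Derivation:
After 1 (gather 2 nickel): nickel=2
After 2 (gather 3 tin): nickel=2 tin=3
After 3 (consume 1 nickel): nickel=1 tin=3
After 4 (consume 1 nickel): tin=3
After 5 (gather 1 nickel): nickel=1 tin=3
After 6 (gather 3 hemp): hemp=3 nickel=1 tin=3
After 7 (craft brick): brick=1 hemp=1 nickel=1 tin=3
After 8 (gather 3 nickel): brick=1 hemp=1 nickel=4 tin=3
After 9 (craft nail): brick=1 hemp=1 nail=1 tin=1
After 10 (gather 1 hemp): brick=1 hemp=2 nail=1 tin=1
After 11 (consume 1 nail): brick=1 hemp=2 tin=1
After 12 (gather 1 hemp): brick=1 hemp=3 tin=1
After 13 (craft brick): brick=2 hemp=1 tin=1
After 14 (gather 2 nickel): brick=2 hemp=1 nickel=2 tin=1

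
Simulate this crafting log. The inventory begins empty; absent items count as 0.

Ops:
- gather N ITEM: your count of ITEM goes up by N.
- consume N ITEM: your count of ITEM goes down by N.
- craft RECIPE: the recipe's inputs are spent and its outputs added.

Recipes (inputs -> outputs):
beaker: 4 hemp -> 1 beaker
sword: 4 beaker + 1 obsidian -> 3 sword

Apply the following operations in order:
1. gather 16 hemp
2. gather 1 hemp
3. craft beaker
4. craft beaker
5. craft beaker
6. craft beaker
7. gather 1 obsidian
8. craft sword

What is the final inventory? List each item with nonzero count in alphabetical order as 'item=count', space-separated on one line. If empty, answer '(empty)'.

After 1 (gather 16 hemp): hemp=16
After 2 (gather 1 hemp): hemp=17
After 3 (craft beaker): beaker=1 hemp=13
After 4 (craft beaker): beaker=2 hemp=9
After 5 (craft beaker): beaker=3 hemp=5
After 6 (craft beaker): beaker=4 hemp=1
After 7 (gather 1 obsidian): beaker=4 hemp=1 obsidian=1
After 8 (craft sword): hemp=1 sword=3

Answer: hemp=1 sword=3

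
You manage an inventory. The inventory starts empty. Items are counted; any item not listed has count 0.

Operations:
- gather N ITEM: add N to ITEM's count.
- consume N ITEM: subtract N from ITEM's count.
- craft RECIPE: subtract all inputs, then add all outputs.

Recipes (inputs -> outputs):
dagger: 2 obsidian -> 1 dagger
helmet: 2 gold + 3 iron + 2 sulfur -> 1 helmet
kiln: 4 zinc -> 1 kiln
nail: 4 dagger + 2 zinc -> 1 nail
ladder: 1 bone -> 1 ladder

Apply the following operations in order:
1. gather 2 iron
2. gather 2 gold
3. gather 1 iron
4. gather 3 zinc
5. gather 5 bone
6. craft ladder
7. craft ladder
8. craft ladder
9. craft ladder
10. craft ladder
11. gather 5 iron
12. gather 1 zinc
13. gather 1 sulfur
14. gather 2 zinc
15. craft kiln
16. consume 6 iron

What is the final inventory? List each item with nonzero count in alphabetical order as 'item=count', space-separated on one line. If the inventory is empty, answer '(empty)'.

After 1 (gather 2 iron): iron=2
After 2 (gather 2 gold): gold=2 iron=2
After 3 (gather 1 iron): gold=2 iron=3
After 4 (gather 3 zinc): gold=2 iron=3 zinc=3
After 5 (gather 5 bone): bone=5 gold=2 iron=3 zinc=3
After 6 (craft ladder): bone=4 gold=2 iron=3 ladder=1 zinc=3
After 7 (craft ladder): bone=3 gold=2 iron=3 ladder=2 zinc=3
After 8 (craft ladder): bone=2 gold=2 iron=3 ladder=3 zinc=3
After 9 (craft ladder): bone=1 gold=2 iron=3 ladder=4 zinc=3
After 10 (craft ladder): gold=2 iron=3 ladder=5 zinc=3
After 11 (gather 5 iron): gold=2 iron=8 ladder=5 zinc=3
After 12 (gather 1 zinc): gold=2 iron=8 ladder=5 zinc=4
After 13 (gather 1 sulfur): gold=2 iron=8 ladder=5 sulfur=1 zinc=4
After 14 (gather 2 zinc): gold=2 iron=8 ladder=5 sulfur=1 zinc=6
After 15 (craft kiln): gold=2 iron=8 kiln=1 ladder=5 sulfur=1 zinc=2
After 16 (consume 6 iron): gold=2 iron=2 kiln=1 ladder=5 sulfur=1 zinc=2

Answer: gold=2 iron=2 kiln=1 ladder=5 sulfur=1 zinc=2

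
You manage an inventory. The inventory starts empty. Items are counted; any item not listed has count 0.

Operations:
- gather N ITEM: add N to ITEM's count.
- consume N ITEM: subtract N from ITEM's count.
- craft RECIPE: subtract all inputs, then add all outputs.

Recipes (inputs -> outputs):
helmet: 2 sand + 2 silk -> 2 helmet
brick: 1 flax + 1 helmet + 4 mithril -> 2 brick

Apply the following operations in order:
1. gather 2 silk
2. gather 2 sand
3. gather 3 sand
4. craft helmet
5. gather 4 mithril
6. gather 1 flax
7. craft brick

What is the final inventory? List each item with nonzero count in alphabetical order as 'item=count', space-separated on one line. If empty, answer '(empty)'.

After 1 (gather 2 silk): silk=2
After 2 (gather 2 sand): sand=2 silk=2
After 3 (gather 3 sand): sand=5 silk=2
After 4 (craft helmet): helmet=2 sand=3
After 5 (gather 4 mithril): helmet=2 mithril=4 sand=3
After 6 (gather 1 flax): flax=1 helmet=2 mithril=4 sand=3
After 7 (craft brick): brick=2 helmet=1 sand=3

Answer: brick=2 helmet=1 sand=3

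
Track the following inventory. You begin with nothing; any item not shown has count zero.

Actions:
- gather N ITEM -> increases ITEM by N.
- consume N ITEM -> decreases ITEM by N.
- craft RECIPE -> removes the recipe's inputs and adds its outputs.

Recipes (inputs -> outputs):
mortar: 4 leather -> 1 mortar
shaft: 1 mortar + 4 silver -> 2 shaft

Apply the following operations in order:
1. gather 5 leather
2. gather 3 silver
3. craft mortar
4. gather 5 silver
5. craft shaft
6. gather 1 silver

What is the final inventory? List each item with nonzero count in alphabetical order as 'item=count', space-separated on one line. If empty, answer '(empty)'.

Answer: leather=1 shaft=2 silver=5

Derivation:
After 1 (gather 5 leather): leather=5
After 2 (gather 3 silver): leather=5 silver=3
After 3 (craft mortar): leather=1 mortar=1 silver=3
After 4 (gather 5 silver): leather=1 mortar=1 silver=8
After 5 (craft shaft): leather=1 shaft=2 silver=4
After 6 (gather 1 silver): leather=1 shaft=2 silver=5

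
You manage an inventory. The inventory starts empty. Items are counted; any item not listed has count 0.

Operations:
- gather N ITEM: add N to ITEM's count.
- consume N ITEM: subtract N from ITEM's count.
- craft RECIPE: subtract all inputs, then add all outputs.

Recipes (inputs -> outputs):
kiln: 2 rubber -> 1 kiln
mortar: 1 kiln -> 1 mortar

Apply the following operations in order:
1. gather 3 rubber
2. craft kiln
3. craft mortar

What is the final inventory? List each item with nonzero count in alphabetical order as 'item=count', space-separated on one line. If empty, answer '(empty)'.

After 1 (gather 3 rubber): rubber=3
After 2 (craft kiln): kiln=1 rubber=1
After 3 (craft mortar): mortar=1 rubber=1

Answer: mortar=1 rubber=1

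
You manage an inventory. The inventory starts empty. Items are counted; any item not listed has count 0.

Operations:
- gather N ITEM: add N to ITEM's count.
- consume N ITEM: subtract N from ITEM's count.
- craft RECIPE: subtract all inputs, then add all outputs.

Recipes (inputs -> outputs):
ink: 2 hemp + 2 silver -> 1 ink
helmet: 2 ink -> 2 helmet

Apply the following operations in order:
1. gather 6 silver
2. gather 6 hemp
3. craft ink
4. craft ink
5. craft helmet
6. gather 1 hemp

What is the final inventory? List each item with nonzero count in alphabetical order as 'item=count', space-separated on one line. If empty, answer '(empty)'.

After 1 (gather 6 silver): silver=6
After 2 (gather 6 hemp): hemp=6 silver=6
After 3 (craft ink): hemp=4 ink=1 silver=4
After 4 (craft ink): hemp=2 ink=2 silver=2
After 5 (craft helmet): helmet=2 hemp=2 silver=2
After 6 (gather 1 hemp): helmet=2 hemp=3 silver=2

Answer: helmet=2 hemp=3 silver=2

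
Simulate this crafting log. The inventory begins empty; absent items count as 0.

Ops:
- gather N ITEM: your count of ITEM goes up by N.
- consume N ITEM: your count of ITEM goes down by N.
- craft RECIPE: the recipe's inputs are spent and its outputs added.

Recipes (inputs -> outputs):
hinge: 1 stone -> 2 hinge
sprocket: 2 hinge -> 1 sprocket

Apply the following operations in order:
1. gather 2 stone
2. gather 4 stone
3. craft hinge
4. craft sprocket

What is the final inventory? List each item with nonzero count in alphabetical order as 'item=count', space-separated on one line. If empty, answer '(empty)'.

After 1 (gather 2 stone): stone=2
After 2 (gather 4 stone): stone=6
After 3 (craft hinge): hinge=2 stone=5
After 4 (craft sprocket): sprocket=1 stone=5

Answer: sprocket=1 stone=5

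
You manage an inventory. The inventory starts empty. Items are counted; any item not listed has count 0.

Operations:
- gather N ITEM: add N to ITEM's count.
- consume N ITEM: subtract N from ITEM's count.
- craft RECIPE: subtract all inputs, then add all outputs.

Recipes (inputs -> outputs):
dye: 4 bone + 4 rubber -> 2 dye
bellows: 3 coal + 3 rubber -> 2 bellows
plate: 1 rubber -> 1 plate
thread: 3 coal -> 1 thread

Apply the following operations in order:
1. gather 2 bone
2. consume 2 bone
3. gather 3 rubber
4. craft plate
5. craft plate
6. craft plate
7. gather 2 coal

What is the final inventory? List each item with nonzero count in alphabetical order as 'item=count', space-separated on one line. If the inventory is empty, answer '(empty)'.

After 1 (gather 2 bone): bone=2
After 2 (consume 2 bone): (empty)
After 3 (gather 3 rubber): rubber=3
After 4 (craft plate): plate=1 rubber=2
After 5 (craft plate): plate=2 rubber=1
After 6 (craft plate): plate=3
After 7 (gather 2 coal): coal=2 plate=3

Answer: coal=2 plate=3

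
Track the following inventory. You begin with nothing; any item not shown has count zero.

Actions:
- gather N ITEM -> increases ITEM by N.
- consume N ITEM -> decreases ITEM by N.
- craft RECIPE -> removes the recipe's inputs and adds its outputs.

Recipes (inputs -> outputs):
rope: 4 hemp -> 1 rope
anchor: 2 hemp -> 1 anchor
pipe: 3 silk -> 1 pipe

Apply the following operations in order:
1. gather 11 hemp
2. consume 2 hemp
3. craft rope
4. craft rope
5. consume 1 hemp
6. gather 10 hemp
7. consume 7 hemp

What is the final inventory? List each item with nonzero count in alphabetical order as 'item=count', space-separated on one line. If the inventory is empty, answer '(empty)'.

After 1 (gather 11 hemp): hemp=11
After 2 (consume 2 hemp): hemp=9
After 3 (craft rope): hemp=5 rope=1
After 4 (craft rope): hemp=1 rope=2
After 5 (consume 1 hemp): rope=2
After 6 (gather 10 hemp): hemp=10 rope=2
After 7 (consume 7 hemp): hemp=3 rope=2

Answer: hemp=3 rope=2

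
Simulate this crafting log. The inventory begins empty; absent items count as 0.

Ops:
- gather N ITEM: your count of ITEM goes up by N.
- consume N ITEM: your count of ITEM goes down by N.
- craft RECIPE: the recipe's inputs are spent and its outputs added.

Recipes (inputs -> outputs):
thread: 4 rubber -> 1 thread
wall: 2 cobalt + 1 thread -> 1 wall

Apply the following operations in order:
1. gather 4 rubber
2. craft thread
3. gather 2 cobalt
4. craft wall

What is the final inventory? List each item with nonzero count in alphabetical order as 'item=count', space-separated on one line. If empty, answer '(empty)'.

After 1 (gather 4 rubber): rubber=4
After 2 (craft thread): thread=1
After 3 (gather 2 cobalt): cobalt=2 thread=1
After 4 (craft wall): wall=1

Answer: wall=1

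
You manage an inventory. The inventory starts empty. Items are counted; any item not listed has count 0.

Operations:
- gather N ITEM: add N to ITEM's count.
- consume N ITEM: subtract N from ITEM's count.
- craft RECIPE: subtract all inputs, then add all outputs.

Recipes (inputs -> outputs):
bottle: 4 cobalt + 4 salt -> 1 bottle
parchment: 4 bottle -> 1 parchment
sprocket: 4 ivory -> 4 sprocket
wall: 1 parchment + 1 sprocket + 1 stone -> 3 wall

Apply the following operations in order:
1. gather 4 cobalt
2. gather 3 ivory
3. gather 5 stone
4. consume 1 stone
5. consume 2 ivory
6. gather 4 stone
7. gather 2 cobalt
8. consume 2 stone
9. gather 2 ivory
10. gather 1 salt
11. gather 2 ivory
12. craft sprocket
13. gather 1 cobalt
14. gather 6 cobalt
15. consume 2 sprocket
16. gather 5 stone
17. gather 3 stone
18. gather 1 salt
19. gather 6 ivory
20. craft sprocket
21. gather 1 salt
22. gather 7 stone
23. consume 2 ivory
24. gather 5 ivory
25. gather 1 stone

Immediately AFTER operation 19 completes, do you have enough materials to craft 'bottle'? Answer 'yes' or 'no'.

After 1 (gather 4 cobalt): cobalt=4
After 2 (gather 3 ivory): cobalt=4 ivory=3
After 3 (gather 5 stone): cobalt=4 ivory=3 stone=5
After 4 (consume 1 stone): cobalt=4 ivory=3 stone=4
After 5 (consume 2 ivory): cobalt=4 ivory=1 stone=4
After 6 (gather 4 stone): cobalt=4 ivory=1 stone=8
After 7 (gather 2 cobalt): cobalt=6 ivory=1 stone=8
After 8 (consume 2 stone): cobalt=6 ivory=1 stone=6
After 9 (gather 2 ivory): cobalt=6 ivory=3 stone=6
After 10 (gather 1 salt): cobalt=6 ivory=3 salt=1 stone=6
After 11 (gather 2 ivory): cobalt=6 ivory=5 salt=1 stone=6
After 12 (craft sprocket): cobalt=6 ivory=1 salt=1 sprocket=4 stone=6
After 13 (gather 1 cobalt): cobalt=7 ivory=1 salt=1 sprocket=4 stone=6
After 14 (gather 6 cobalt): cobalt=13 ivory=1 salt=1 sprocket=4 stone=6
After 15 (consume 2 sprocket): cobalt=13 ivory=1 salt=1 sprocket=2 stone=6
After 16 (gather 5 stone): cobalt=13 ivory=1 salt=1 sprocket=2 stone=11
After 17 (gather 3 stone): cobalt=13 ivory=1 salt=1 sprocket=2 stone=14
After 18 (gather 1 salt): cobalt=13 ivory=1 salt=2 sprocket=2 stone=14
After 19 (gather 6 ivory): cobalt=13 ivory=7 salt=2 sprocket=2 stone=14

Answer: no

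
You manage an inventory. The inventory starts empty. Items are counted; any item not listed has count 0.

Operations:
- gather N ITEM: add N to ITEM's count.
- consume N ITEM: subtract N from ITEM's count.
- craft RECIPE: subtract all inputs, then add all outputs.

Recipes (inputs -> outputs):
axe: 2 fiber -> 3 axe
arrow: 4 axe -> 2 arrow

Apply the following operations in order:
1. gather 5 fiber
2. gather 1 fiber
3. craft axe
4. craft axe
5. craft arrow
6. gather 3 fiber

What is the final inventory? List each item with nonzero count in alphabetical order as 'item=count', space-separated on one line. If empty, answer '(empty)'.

Answer: arrow=2 axe=2 fiber=5

Derivation:
After 1 (gather 5 fiber): fiber=5
After 2 (gather 1 fiber): fiber=6
After 3 (craft axe): axe=3 fiber=4
After 4 (craft axe): axe=6 fiber=2
After 5 (craft arrow): arrow=2 axe=2 fiber=2
After 6 (gather 3 fiber): arrow=2 axe=2 fiber=5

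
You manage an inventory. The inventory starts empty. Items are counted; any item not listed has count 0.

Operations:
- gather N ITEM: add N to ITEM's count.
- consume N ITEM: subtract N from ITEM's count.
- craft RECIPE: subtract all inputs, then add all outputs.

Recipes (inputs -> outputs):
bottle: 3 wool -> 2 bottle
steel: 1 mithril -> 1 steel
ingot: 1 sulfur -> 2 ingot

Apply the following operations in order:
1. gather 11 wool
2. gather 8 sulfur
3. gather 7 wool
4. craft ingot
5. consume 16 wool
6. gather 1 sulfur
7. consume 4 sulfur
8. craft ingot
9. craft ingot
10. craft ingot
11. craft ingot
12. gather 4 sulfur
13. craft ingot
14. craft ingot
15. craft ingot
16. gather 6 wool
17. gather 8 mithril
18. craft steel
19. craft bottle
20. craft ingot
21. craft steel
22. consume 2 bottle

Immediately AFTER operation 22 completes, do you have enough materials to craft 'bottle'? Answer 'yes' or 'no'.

Answer: yes

Derivation:
After 1 (gather 11 wool): wool=11
After 2 (gather 8 sulfur): sulfur=8 wool=11
After 3 (gather 7 wool): sulfur=8 wool=18
After 4 (craft ingot): ingot=2 sulfur=7 wool=18
After 5 (consume 16 wool): ingot=2 sulfur=7 wool=2
After 6 (gather 1 sulfur): ingot=2 sulfur=8 wool=2
After 7 (consume 4 sulfur): ingot=2 sulfur=4 wool=2
After 8 (craft ingot): ingot=4 sulfur=3 wool=2
After 9 (craft ingot): ingot=6 sulfur=2 wool=2
After 10 (craft ingot): ingot=8 sulfur=1 wool=2
After 11 (craft ingot): ingot=10 wool=2
After 12 (gather 4 sulfur): ingot=10 sulfur=4 wool=2
After 13 (craft ingot): ingot=12 sulfur=3 wool=2
After 14 (craft ingot): ingot=14 sulfur=2 wool=2
After 15 (craft ingot): ingot=16 sulfur=1 wool=2
After 16 (gather 6 wool): ingot=16 sulfur=1 wool=8
After 17 (gather 8 mithril): ingot=16 mithril=8 sulfur=1 wool=8
After 18 (craft steel): ingot=16 mithril=7 steel=1 sulfur=1 wool=8
After 19 (craft bottle): bottle=2 ingot=16 mithril=7 steel=1 sulfur=1 wool=5
After 20 (craft ingot): bottle=2 ingot=18 mithril=7 steel=1 wool=5
After 21 (craft steel): bottle=2 ingot=18 mithril=6 steel=2 wool=5
After 22 (consume 2 bottle): ingot=18 mithril=6 steel=2 wool=5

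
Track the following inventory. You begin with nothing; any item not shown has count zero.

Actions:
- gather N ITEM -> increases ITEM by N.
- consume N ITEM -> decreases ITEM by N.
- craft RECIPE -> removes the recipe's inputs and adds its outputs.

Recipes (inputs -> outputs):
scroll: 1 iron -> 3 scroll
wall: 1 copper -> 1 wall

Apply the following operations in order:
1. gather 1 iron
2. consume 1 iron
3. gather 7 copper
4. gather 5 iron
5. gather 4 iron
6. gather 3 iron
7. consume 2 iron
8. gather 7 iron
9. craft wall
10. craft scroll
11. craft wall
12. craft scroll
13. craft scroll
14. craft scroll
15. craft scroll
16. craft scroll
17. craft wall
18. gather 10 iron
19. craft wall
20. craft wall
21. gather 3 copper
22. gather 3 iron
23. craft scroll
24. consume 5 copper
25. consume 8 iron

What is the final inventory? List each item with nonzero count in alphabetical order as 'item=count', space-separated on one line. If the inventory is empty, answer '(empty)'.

Answer: iron=15 scroll=21 wall=5

Derivation:
After 1 (gather 1 iron): iron=1
After 2 (consume 1 iron): (empty)
After 3 (gather 7 copper): copper=7
After 4 (gather 5 iron): copper=7 iron=5
After 5 (gather 4 iron): copper=7 iron=9
After 6 (gather 3 iron): copper=7 iron=12
After 7 (consume 2 iron): copper=7 iron=10
After 8 (gather 7 iron): copper=7 iron=17
After 9 (craft wall): copper=6 iron=17 wall=1
After 10 (craft scroll): copper=6 iron=16 scroll=3 wall=1
After 11 (craft wall): copper=5 iron=16 scroll=3 wall=2
After 12 (craft scroll): copper=5 iron=15 scroll=6 wall=2
After 13 (craft scroll): copper=5 iron=14 scroll=9 wall=2
After 14 (craft scroll): copper=5 iron=13 scroll=12 wall=2
After 15 (craft scroll): copper=5 iron=12 scroll=15 wall=2
After 16 (craft scroll): copper=5 iron=11 scroll=18 wall=2
After 17 (craft wall): copper=4 iron=11 scroll=18 wall=3
After 18 (gather 10 iron): copper=4 iron=21 scroll=18 wall=3
After 19 (craft wall): copper=3 iron=21 scroll=18 wall=4
After 20 (craft wall): copper=2 iron=21 scroll=18 wall=5
After 21 (gather 3 copper): copper=5 iron=21 scroll=18 wall=5
After 22 (gather 3 iron): copper=5 iron=24 scroll=18 wall=5
After 23 (craft scroll): copper=5 iron=23 scroll=21 wall=5
After 24 (consume 5 copper): iron=23 scroll=21 wall=5
After 25 (consume 8 iron): iron=15 scroll=21 wall=5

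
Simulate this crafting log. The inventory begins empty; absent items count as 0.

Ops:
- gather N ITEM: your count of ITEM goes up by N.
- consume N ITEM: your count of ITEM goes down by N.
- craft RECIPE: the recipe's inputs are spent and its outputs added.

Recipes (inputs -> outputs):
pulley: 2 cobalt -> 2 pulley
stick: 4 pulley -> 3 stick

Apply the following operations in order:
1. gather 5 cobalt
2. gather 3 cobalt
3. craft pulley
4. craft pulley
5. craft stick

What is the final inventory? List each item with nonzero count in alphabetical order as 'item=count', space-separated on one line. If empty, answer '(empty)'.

Answer: cobalt=4 stick=3

Derivation:
After 1 (gather 5 cobalt): cobalt=5
After 2 (gather 3 cobalt): cobalt=8
After 3 (craft pulley): cobalt=6 pulley=2
After 4 (craft pulley): cobalt=4 pulley=4
After 5 (craft stick): cobalt=4 stick=3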